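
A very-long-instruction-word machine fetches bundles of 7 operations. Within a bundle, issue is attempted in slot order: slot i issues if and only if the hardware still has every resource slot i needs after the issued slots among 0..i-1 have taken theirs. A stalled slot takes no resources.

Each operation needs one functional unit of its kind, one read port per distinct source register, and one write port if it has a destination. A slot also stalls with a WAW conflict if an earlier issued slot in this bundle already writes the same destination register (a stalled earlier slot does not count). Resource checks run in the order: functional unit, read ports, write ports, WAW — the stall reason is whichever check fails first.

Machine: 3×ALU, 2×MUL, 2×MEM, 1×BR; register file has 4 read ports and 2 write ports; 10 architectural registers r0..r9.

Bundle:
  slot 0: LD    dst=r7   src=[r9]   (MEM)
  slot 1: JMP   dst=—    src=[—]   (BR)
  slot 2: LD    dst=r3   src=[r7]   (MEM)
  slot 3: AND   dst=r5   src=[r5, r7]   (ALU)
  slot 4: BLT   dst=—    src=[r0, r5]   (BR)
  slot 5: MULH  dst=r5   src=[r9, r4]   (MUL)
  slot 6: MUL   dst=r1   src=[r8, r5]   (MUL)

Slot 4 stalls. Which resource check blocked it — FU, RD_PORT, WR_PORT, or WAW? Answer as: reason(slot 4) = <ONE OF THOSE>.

reason(slot 4) = FU

(0) want 1×MEM +1rd +1wr — yes → AL3|MU2|ME1|BR1|rd3|wr1
(1) want 1×BR +0rd +0wr — yes → AL3|MU2|ME1|BR0|rd3|wr1
(2) want 1×MEM +1rd +1wr — yes → AL3|MU2|ME0|BR0|rd2|wr0
(3) want 1×ALU +2rd +1wr — WR_PORT → AL3|MU2|ME0|BR0|rd2|wr0
(4) want 1×BR +2rd +0wr — FU → AL3|MU2|ME0|BR0|rd2|wr0
(5) want 1×MUL +2rd +1wr — WR_PORT → AL3|MU2|ME0|BR0|rd2|wr0
(6) want 1×MUL +2rd +1wr — WR_PORT → AL3|MU2|ME0|BR0|rd2|wr0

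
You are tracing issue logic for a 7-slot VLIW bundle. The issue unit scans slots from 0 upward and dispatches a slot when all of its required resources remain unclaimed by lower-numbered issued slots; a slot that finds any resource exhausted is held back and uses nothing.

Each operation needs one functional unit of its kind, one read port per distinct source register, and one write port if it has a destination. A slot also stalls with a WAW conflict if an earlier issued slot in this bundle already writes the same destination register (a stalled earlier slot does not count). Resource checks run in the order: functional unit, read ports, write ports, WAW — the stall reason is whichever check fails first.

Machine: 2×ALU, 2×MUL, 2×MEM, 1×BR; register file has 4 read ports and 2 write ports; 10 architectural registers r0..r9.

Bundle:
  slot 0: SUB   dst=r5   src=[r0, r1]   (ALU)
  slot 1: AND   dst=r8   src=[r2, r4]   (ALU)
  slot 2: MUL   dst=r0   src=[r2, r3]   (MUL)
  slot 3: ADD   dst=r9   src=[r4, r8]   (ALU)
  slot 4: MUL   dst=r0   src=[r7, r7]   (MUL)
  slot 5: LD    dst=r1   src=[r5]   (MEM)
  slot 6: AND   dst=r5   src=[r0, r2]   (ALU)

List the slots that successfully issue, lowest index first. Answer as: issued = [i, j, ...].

slot 0 (ALU): ISSUE — free A1,Mu2,Ld2,B1 rp2 wp1
slot 1 (ALU): ISSUE — free A0,Mu2,Ld2,B1 rp0 wp0
slot 2 (MUL): stall RD_PORT — free A0,Mu2,Ld2,B1 rp0 wp0
slot 3 (ALU): stall FU — free A0,Mu2,Ld2,B1 rp0 wp0
slot 4 (MUL): stall RD_PORT — free A0,Mu2,Ld2,B1 rp0 wp0
slot 5 (MEM): stall RD_PORT — free A0,Mu2,Ld2,B1 rp0 wp0
slot 6 (ALU): stall FU — free A0,Mu2,Ld2,B1 rp0 wp0

issued = [0, 1]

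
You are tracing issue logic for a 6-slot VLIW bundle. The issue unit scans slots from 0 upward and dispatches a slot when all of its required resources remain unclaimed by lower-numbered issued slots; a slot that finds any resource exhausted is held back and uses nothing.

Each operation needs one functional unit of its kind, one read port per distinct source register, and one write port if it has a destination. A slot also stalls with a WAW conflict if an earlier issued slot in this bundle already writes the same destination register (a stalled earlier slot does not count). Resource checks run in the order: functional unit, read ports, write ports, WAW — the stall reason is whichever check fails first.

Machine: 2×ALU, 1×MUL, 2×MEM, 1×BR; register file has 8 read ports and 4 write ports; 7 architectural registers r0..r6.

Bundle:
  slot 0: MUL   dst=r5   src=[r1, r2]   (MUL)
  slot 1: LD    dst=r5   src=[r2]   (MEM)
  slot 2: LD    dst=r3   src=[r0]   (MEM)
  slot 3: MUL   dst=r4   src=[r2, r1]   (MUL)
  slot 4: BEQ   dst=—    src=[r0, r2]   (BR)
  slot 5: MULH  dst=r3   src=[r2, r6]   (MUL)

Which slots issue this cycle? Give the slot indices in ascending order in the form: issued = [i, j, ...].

issued = [0, 2, 4]

#0 MUL src=r1,r2 dispatched  <A:2 Mu:0 Ld:2 B:1 rd:6 wr:3>
#1 MEM src=r2 held:WAW  <A:2 Mu:0 Ld:2 B:1 rd:6 wr:3>
#2 MEM src=r0 dispatched  <A:2 Mu:0 Ld:1 B:1 rd:5 wr:2>
#3 MUL src=r2,r1 held:FU  <A:2 Mu:0 Ld:1 B:1 rd:5 wr:2>
#4 BR src=r0,r2 dispatched  <A:2 Mu:0 Ld:1 B:0 rd:3 wr:2>
#5 MUL src=r2,r6 held:FU  <A:2 Mu:0 Ld:1 B:0 rd:3 wr:2>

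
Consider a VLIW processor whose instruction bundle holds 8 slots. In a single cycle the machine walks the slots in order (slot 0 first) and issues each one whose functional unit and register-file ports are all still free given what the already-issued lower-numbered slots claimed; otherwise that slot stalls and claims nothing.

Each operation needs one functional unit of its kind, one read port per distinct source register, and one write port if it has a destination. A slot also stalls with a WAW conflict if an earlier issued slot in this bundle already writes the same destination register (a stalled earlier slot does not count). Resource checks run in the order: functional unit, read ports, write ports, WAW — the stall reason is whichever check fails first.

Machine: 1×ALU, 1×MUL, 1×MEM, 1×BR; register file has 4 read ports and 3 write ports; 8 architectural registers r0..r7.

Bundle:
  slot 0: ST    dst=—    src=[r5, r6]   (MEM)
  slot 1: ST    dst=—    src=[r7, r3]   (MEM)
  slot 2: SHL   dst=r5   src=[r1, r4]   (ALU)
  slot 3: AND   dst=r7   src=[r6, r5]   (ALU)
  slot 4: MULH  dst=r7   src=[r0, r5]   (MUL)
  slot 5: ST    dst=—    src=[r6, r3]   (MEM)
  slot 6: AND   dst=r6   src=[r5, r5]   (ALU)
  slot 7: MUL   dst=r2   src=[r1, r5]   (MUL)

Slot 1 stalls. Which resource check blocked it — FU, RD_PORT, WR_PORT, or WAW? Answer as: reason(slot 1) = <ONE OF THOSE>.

[0] MEM needs rd=2 wr=0: ok; after: ALU=1 MUL=1 MEM=0 BR=1, R=2, W=3
[1] MEM needs rd=2 wr=0: FU; after: ALU=1 MUL=1 MEM=0 BR=1, R=2, W=3
[2] ALU needs rd=2 wr=1: ok; after: ALU=0 MUL=1 MEM=0 BR=1, R=0, W=2
[3] ALU needs rd=2 wr=1: FU; after: ALU=0 MUL=1 MEM=0 BR=1, R=0, W=2
[4] MUL needs rd=2 wr=1: RD_PORT; after: ALU=0 MUL=1 MEM=0 BR=1, R=0, W=2
[5] MEM needs rd=2 wr=0: FU; after: ALU=0 MUL=1 MEM=0 BR=1, R=0, W=2
[6] ALU needs rd=1 wr=1: FU; after: ALU=0 MUL=1 MEM=0 BR=1, R=0, W=2
[7] MUL needs rd=2 wr=1: RD_PORT; after: ALU=0 MUL=1 MEM=0 BR=1, R=0, W=2

reason(slot 1) = FU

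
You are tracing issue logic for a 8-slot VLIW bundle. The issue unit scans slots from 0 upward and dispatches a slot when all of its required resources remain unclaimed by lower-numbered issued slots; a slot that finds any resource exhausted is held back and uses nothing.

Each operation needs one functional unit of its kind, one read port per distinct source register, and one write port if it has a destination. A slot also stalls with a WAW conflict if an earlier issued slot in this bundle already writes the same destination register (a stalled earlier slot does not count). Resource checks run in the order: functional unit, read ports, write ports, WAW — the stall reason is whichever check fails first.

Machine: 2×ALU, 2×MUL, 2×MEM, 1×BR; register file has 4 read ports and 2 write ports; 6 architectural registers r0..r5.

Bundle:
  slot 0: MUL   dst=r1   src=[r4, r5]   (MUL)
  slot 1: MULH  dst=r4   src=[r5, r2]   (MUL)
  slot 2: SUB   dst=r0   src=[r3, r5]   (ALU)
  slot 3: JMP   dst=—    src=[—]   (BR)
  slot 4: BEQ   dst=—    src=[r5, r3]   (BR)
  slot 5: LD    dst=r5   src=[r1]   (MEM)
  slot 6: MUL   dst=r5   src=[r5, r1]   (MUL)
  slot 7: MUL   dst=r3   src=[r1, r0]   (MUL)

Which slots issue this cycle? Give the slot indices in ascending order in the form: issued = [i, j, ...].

slot 0 (MUL): ISSUE — free A2,Mu1,Ld2,B1 rp2 wp1
slot 1 (MUL): ISSUE — free A2,Mu0,Ld2,B1 rp0 wp0
slot 2 (ALU): stall RD_PORT — free A2,Mu0,Ld2,B1 rp0 wp0
slot 3 (BR): ISSUE — free A2,Mu0,Ld2,B0 rp0 wp0
slot 4 (BR): stall FU — free A2,Mu0,Ld2,B0 rp0 wp0
slot 5 (MEM): stall RD_PORT — free A2,Mu0,Ld2,B0 rp0 wp0
slot 6 (MUL): stall FU — free A2,Mu0,Ld2,B0 rp0 wp0
slot 7 (MUL): stall FU — free A2,Mu0,Ld2,B0 rp0 wp0

issued = [0, 1, 3]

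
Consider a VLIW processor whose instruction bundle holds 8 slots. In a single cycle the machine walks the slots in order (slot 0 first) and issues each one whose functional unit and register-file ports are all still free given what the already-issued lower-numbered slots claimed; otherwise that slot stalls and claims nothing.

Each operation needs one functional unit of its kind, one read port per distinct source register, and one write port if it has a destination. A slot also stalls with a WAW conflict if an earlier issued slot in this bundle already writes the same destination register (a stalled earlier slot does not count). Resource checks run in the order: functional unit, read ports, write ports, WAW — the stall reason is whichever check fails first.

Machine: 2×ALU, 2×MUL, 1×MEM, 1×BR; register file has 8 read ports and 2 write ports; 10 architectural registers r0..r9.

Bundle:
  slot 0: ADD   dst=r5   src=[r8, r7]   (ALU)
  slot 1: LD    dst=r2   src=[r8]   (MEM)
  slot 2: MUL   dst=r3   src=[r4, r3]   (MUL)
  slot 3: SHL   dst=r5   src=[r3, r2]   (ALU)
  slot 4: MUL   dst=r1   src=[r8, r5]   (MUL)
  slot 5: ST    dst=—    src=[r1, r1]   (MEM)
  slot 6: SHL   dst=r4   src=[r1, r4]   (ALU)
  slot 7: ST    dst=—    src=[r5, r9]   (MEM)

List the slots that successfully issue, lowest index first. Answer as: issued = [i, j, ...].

issued = [0, 1]

  0. ALU→r5 ⇒ go  {1A/2Mu/1Ld/1B | 6r 1w}
  1. MEM→r2 ⇒ go  {1A/2Mu/0Ld/1B | 5r 0w}
  2. MUL→r3 ⇒ no(WR_PORT)  {1A/2Mu/0Ld/1B | 5r 0w}
  3. ALU→r5 ⇒ no(WR_PORT)  {1A/2Mu/0Ld/1B | 5r 0w}
  4. MUL→r1 ⇒ no(WR_PORT)  {1A/2Mu/0Ld/1B | 5r 0w}
  5. MEM ⇒ no(FU)  {1A/2Mu/0Ld/1B | 5r 0w}
  6. ALU→r4 ⇒ no(WR_PORT)  {1A/2Mu/0Ld/1B | 5r 0w}
  7. MEM ⇒ no(FU)  {1A/2Mu/0Ld/1B | 5r 0w}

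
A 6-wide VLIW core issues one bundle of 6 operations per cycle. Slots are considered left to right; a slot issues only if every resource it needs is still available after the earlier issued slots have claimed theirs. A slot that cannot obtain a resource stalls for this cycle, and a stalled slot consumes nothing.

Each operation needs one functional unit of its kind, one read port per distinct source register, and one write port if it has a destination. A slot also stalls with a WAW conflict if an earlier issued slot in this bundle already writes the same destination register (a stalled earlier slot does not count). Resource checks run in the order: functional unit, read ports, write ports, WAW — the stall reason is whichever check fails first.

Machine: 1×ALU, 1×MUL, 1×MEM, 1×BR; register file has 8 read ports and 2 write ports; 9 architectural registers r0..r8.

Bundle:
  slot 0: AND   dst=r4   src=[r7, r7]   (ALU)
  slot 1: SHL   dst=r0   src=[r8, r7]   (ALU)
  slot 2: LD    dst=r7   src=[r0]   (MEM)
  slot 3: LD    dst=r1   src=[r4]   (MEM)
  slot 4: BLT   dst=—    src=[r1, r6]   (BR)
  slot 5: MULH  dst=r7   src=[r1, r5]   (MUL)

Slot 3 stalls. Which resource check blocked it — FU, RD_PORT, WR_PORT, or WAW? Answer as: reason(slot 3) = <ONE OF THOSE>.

#0 ALU src=r7,r7 dispatched  <A:0 Mu:1 Ld:1 B:1 rd:7 wr:1>
#1 ALU src=r8,r7 held:FU  <A:0 Mu:1 Ld:1 B:1 rd:7 wr:1>
#2 MEM src=r0 dispatched  <A:0 Mu:1 Ld:0 B:1 rd:6 wr:0>
#3 MEM src=r4 held:FU  <A:0 Mu:1 Ld:0 B:1 rd:6 wr:0>
#4 BR src=r1,r6 dispatched  <A:0 Mu:1 Ld:0 B:0 rd:4 wr:0>
#5 MUL src=r1,r5 held:WR_PORT  <A:0 Mu:1 Ld:0 B:0 rd:4 wr:0>

reason(slot 3) = FU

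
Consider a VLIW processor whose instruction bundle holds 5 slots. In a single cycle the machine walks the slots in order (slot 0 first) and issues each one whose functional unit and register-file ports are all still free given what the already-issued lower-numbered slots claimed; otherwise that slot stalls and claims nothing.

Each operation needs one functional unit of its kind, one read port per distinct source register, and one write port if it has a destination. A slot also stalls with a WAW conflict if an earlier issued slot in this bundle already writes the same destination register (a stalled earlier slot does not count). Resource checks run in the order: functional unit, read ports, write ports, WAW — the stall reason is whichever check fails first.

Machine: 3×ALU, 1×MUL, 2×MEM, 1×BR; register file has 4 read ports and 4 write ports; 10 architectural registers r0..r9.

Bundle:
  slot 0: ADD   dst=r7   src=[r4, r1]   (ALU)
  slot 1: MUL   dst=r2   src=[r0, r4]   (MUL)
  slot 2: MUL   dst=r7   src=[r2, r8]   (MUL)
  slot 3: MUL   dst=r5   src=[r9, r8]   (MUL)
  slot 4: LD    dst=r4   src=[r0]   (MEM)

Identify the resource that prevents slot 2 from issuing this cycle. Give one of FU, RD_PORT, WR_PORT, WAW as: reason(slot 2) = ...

reason(slot 2) = FU

[0] ALU needs rd=2 wr=1: ok; after: ALU=2 MUL=1 MEM=2 BR=1, R=2, W=3
[1] MUL needs rd=2 wr=1: ok; after: ALU=2 MUL=0 MEM=2 BR=1, R=0, W=2
[2] MUL needs rd=2 wr=1: FU; after: ALU=2 MUL=0 MEM=2 BR=1, R=0, W=2
[3] MUL needs rd=2 wr=1: FU; after: ALU=2 MUL=0 MEM=2 BR=1, R=0, W=2
[4] MEM needs rd=1 wr=1: RD_PORT; after: ALU=2 MUL=0 MEM=2 BR=1, R=0, W=2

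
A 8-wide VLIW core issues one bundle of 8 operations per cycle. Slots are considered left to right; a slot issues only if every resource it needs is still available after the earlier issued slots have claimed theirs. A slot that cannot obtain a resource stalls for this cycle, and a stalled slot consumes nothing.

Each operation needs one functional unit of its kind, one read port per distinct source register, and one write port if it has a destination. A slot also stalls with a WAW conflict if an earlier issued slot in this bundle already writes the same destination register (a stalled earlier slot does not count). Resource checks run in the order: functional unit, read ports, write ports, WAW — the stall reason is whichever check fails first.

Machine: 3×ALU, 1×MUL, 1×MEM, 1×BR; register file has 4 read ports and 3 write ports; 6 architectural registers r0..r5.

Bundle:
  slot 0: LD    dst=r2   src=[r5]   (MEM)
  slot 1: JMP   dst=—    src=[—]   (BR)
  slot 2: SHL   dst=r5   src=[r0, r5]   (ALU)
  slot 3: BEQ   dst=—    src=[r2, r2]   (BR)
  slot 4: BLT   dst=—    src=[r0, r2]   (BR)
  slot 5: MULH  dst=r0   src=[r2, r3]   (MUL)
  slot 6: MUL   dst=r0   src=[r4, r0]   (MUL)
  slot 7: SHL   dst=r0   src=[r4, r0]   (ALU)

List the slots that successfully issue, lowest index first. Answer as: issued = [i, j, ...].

issued = [0, 1, 2]

(0) want 1×MEM +1rd +1wr — yes → AL3|MU1|ME0|BR1|rd3|wr2
(1) want 1×BR +0rd +0wr — yes → AL3|MU1|ME0|BR0|rd3|wr2
(2) want 1×ALU +2rd +1wr — yes → AL2|MU1|ME0|BR0|rd1|wr1
(3) want 1×BR +1rd +0wr — FU → AL2|MU1|ME0|BR0|rd1|wr1
(4) want 1×BR +2rd +0wr — FU → AL2|MU1|ME0|BR0|rd1|wr1
(5) want 1×MUL +2rd +1wr — RD_PORT → AL2|MU1|ME0|BR0|rd1|wr1
(6) want 1×MUL +2rd +1wr — RD_PORT → AL2|MU1|ME0|BR0|rd1|wr1
(7) want 1×ALU +2rd +1wr — RD_PORT → AL2|MU1|ME0|BR0|rd1|wr1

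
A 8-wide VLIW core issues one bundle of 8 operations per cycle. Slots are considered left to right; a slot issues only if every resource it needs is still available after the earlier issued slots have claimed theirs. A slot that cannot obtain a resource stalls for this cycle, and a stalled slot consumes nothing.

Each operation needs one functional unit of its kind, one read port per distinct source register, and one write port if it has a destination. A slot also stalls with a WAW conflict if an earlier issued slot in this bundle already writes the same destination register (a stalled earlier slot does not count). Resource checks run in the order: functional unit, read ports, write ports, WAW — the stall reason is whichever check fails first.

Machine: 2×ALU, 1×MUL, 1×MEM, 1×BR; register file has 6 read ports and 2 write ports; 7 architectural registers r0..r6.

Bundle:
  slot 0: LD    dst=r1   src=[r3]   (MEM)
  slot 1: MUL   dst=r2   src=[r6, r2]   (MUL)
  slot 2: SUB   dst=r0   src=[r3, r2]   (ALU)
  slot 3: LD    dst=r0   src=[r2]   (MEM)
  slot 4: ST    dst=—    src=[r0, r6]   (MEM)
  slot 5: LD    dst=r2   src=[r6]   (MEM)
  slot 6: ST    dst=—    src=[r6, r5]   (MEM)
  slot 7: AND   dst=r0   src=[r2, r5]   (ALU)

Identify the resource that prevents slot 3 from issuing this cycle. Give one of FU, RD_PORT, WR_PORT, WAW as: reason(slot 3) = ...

reason(slot 3) = FU

slot 0 (MEM): ISSUE — free A2,Mu1,Ld0,B1 rp5 wp1
slot 1 (MUL): ISSUE — free A2,Mu0,Ld0,B1 rp3 wp0
slot 2 (ALU): stall WR_PORT — free A2,Mu0,Ld0,B1 rp3 wp0
slot 3 (MEM): stall FU — free A2,Mu0,Ld0,B1 rp3 wp0
slot 4 (MEM): stall FU — free A2,Mu0,Ld0,B1 rp3 wp0
slot 5 (MEM): stall FU — free A2,Mu0,Ld0,B1 rp3 wp0
slot 6 (MEM): stall FU — free A2,Mu0,Ld0,B1 rp3 wp0
slot 7 (ALU): stall WR_PORT — free A2,Mu0,Ld0,B1 rp3 wp0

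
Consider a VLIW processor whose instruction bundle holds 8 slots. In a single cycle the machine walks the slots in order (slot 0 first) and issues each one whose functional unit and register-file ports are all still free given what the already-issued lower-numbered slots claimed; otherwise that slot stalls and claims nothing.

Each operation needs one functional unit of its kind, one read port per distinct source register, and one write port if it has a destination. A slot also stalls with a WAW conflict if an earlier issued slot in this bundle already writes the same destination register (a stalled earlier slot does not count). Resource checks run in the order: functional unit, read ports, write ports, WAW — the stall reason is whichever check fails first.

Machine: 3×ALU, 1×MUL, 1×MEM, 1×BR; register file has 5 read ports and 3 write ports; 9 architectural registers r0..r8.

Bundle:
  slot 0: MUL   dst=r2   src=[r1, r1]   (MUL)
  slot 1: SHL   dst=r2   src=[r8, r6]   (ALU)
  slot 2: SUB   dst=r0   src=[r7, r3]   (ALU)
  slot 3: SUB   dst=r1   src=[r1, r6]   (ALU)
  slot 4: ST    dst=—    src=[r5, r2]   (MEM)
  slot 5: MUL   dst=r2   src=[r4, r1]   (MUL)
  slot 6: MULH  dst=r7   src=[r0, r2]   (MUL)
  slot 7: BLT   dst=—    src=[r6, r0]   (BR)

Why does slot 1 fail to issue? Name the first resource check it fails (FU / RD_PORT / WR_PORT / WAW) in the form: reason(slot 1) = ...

(0) want 1×MUL +1rd +1wr — yes → AL3|MU0|ME1|BR1|rd4|wr2
(1) want 1×ALU +2rd +1wr — WAW → AL3|MU0|ME1|BR1|rd4|wr2
(2) want 1×ALU +2rd +1wr — yes → AL2|MU0|ME1|BR1|rd2|wr1
(3) want 1×ALU +2rd +1wr — yes → AL1|MU0|ME1|BR1|rd0|wr0
(4) want 1×MEM +2rd +0wr — RD_PORT → AL1|MU0|ME1|BR1|rd0|wr0
(5) want 1×MUL +2rd +1wr — FU → AL1|MU0|ME1|BR1|rd0|wr0
(6) want 1×MUL +2rd +1wr — FU → AL1|MU0|ME1|BR1|rd0|wr0
(7) want 1×BR +2rd +0wr — RD_PORT → AL1|MU0|ME1|BR1|rd0|wr0

reason(slot 1) = WAW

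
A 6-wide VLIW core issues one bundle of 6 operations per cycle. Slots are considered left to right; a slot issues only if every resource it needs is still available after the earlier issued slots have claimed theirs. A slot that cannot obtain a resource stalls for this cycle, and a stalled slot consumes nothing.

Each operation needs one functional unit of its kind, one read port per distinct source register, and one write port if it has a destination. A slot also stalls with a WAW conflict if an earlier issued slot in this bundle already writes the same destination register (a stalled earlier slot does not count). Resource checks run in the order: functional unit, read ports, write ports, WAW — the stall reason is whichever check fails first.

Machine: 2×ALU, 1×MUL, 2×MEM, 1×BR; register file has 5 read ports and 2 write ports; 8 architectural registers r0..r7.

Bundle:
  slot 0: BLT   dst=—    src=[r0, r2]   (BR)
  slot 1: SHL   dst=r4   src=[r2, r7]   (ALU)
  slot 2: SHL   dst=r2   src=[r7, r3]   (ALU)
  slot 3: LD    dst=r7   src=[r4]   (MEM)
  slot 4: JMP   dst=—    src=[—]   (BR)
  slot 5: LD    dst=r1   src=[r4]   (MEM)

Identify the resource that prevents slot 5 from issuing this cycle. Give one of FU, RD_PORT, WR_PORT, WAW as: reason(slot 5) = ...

#0 BR src=r0,r2 dispatched  <A:2 Mu:1 Ld:2 B:0 rd:3 wr:2>
#1 ALU src=r2,r7 dispatched  <A:1 Mu:1 Ld:2 B:0 rd:1 wr:1>
#2 ALU src=r7,r3 held:RD_PORT  <A:1 Mu:1 Ld:2 B:0 rd:1 wr:1>
#3 MEM src=r4 dispatched  <A:1 Mu:1 Ld:1 B:0 rd:0 wr:0>
#4 BR src=- held:FU  <A:1 Mu:1 Ld:1 B:0 rd:0 wr:0>
#5 MEM src=r4 held:RD_PORT  <A:1 Mu:1 Ld:1 B:0 rd:0 wr:0>

reason(slot 5) = RD_PORT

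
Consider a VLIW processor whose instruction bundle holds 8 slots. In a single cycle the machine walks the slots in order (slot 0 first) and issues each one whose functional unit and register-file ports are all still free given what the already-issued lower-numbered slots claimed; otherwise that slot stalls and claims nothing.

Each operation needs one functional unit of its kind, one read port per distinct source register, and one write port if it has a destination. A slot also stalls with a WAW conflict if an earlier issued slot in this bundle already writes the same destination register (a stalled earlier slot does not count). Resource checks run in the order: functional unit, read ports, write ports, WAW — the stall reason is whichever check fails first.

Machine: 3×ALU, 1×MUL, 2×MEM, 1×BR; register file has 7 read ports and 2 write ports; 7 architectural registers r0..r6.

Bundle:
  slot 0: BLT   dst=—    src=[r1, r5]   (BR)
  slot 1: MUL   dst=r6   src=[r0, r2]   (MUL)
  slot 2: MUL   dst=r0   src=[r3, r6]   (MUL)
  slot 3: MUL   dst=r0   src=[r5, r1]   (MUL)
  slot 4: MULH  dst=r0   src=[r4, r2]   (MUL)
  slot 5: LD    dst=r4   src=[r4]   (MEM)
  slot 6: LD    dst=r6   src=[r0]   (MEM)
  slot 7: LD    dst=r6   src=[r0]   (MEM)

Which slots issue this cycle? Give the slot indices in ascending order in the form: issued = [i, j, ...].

issued = [0, 1, 5]

slot 0 (BR): ISSUE — free A3,Mu1,Ld2,B0 rp5 wp2
slot 1 (MUL): ISSUE — free A3,Mu0,Ld2,B0 rp3 wp1
slot 2 (MUL): stall FU — free A3,Mu0,Ld2,B0 rp3 wp1
slot 3 (MUL): stall FU — free A3,Mu0,Ld2,B0 rp3 wp1
slot 4 (MUL): stall FU — free A3,Mu0,Ld2,B0 rp3 wp1
slot 5 (MEM): ISSUE — free A3,Mu0,Ld1,B0 rp2 wp0
slot 6 (MEM): stall WR_PORT — free A3,Mu0,Ld1,B0 rp2 wp0
slot 7 (MEM): stall WR_PORT — free A3,Mu0,Ld1,B0 rp2 wp0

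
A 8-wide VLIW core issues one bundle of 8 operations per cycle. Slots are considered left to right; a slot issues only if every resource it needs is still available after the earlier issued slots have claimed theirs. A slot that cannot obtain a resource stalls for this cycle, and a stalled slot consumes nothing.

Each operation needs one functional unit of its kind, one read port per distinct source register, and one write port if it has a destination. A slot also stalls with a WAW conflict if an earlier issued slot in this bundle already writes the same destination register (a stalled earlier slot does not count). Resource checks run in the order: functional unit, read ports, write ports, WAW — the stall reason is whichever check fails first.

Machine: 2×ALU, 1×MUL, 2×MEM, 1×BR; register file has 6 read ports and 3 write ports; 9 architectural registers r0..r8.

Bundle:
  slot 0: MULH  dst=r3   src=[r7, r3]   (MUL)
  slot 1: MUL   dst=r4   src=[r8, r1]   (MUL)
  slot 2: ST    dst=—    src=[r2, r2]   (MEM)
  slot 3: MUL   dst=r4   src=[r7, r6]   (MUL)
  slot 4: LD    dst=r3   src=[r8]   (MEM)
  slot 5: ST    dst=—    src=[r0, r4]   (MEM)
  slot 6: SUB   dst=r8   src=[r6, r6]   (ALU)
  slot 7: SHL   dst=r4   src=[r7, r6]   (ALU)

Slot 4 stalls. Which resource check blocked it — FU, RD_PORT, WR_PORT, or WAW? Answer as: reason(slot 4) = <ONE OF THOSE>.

(0) want 1×MUL +2rd +1wr — yes → AL2|MU0|ME2|BR1|rd4|wr2
(1) want 1×MUL +2rd +1wr — FU → AL2|MU0|ME2|BR1|rd4|wr2
(2) want 1×MEM +1rd +0wr — yes → AL2|MU0|ME1|BR1|rd3|wr2
(3) want 1×MUL +2rd +1wr — FU → AL2|MU0|ME1|BR1|rd3|wr2
(4) want 1×MEM +1rd +1wr — WAW → AL2|MU0|ME1|BR1|rd3|wr2
(5) want 1×MEM +2rd +0wr — yes → AL2|MU0|ME0|BR1|rd1|wr2
(6) want 1×ALU +1rd +1wr — yes → AL1|MU0|ME0|BR1|rd0|wr1
(7) want 1×ALU +2rd +1wr — RD_PORT → AL1|MU0|ME0|BR1|rd0|wr1

reason(slot 4) = WAW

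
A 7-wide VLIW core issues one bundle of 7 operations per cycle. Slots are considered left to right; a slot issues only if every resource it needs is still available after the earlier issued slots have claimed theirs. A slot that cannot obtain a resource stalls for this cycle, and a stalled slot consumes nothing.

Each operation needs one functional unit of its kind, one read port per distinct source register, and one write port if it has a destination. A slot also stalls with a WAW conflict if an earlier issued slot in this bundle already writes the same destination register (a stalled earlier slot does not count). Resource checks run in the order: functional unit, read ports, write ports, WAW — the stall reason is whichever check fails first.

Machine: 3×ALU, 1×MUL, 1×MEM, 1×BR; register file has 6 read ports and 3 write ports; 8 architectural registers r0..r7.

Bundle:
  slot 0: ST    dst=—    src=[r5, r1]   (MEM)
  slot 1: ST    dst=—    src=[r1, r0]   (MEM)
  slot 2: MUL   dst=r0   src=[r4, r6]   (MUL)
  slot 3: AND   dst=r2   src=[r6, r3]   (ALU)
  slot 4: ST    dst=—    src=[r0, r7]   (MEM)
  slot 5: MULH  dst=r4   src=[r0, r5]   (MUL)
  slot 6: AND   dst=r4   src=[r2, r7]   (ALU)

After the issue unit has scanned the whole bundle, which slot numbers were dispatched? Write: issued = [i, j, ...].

slot 0 (MEM): ISSUE — free A3,Mu1,Ld0,B1 rp4 wp3
slot 1 (MEM): stall FU — free A3,Mu1,Ld0,B1 rp4 wp3
slot 2 (MUL): ISSUE — free A3,Mu0,Ld0,B1 rp2 wp2
slot 3 (ALU): ISSUE — free A2,Mu0,Ld0,B1 rp0 wp1
slot 4 (MEM): stall FU — free A2,Mu0,Ld0,B1 rp0 wp1
slot 5 (MUL): stall FU — free A2,Mu0,Ld0,B1 rp0 wp1
slot 6 (ALU): stall RD_PORT — free A2,Mu0,Ld0,B1 rp0 wp1

issued = [0, 2, 3]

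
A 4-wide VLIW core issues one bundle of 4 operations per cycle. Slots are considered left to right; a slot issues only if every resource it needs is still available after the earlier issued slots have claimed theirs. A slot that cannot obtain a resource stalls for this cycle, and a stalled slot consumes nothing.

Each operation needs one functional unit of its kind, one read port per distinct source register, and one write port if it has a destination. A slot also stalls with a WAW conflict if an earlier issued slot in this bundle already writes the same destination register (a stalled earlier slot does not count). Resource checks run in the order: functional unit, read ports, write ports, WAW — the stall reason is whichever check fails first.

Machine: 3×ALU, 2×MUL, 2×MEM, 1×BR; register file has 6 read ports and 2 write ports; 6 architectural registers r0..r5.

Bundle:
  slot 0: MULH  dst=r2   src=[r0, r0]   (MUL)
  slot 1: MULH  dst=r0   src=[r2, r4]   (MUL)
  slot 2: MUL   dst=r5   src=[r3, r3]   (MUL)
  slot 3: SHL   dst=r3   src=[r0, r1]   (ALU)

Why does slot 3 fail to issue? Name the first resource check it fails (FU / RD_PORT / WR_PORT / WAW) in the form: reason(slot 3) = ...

slot 0 (MUL): ISSUE — free A3,Mu1,Ld2,B1 rp5 wp1
slot 1 (MUL): ISSUE — free A3,Mu0,Ld2,B1 rp3 wp0
slot 2 (MUL): stall FU — free A3,Mu0,Ld2,B1 rp3 wp0
slot 3 (ALU): stall WR_PORT — free A3,Mu0,Ld2,B1 rp3 wp0

reason(slot 3) = WR_PORT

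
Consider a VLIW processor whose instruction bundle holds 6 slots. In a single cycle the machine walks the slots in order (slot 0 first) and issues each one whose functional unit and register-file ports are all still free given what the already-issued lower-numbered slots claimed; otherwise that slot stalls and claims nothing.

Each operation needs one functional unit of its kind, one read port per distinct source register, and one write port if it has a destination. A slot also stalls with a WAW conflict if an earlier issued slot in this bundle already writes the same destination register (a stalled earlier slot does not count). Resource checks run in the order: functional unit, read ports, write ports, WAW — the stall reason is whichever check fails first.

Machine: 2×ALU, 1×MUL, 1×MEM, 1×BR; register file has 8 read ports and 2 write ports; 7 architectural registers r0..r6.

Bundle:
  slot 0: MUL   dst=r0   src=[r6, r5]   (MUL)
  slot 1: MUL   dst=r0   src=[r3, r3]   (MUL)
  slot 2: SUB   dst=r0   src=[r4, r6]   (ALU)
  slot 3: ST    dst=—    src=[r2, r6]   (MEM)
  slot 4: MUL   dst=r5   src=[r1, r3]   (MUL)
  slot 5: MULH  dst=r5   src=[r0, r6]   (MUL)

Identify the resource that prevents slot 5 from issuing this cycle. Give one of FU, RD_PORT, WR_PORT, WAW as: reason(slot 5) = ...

reason(slot 5) = FU

slot 0 (MUL): ISSUE — free A2,Mu0,Ld1,B1 rp6 wp1
slot 1 (MUL): stall FU — free A2,Mu0,Ld1,B1 rp6 wp1
slot 2 (ALU): stall WAW — free A2,Mu0,Ld1,B1 rp6 wp1
slot 3 (MEM): ISSUE — free A2,Mu0,Ld0,B1 rp4 wp1
slot 4 (MUL): stall FU — free A2,Mu0,Ld0,B1 rp4 wp1
slot 5 (MUL): stall FU — free A2,Mu0,Ld0,B1 rp4 wp1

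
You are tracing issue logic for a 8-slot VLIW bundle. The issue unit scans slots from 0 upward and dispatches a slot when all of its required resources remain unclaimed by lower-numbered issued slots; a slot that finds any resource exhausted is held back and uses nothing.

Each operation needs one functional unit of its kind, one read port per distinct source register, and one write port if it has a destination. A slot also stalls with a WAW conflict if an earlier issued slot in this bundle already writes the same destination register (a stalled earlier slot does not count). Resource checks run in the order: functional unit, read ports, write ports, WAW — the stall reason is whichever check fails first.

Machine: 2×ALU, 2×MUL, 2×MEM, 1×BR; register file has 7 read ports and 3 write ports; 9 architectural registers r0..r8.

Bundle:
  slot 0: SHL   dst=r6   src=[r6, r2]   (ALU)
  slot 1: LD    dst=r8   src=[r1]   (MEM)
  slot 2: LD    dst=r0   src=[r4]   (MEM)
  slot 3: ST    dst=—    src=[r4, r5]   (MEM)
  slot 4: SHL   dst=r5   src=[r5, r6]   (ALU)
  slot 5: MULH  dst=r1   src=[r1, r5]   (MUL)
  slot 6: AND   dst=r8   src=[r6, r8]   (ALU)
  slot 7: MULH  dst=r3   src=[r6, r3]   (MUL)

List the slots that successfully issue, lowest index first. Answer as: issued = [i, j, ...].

#0 ALU src=r6,r2 dispatched  <A:1 Mu:2 Ld:2 B:1 rd:5 wr:2>
#1 MEM src=r1 dispatched  <A:1 Mu:2 Ld:1 B:1 rd:4 wr:1>
#2 MEM src=r4 dispatched  <A:1 Mu:2 Ld:0 B:1 rd:3 wr:0>
#3 MEM src=r4,r5 held:FU  <A:1 Mu:2 Ld:0 B:1 rd:3 wr:0>
#4 ALU src=r5,r6 held:WR_PORT  <A:1 Mu:2 Ld:0 B:1 rd:3 wr:0>
#5 MUL src=r1,r5 held:WR_PORT  <A:1 Mu:2 Ld:0 B:1 rd:3 wr:0>
#6 ALU src=r6,r8 held:WR_PORT  <A:1 Mu:2 Ld:0 B:1 rd:3 wr:0>
#7 MUL src=r6,r3 held:WR_PORT  <A:1 Mu:2 Ld:0 B:1 rd:3 wr:0>

issued = [0, 1, 2]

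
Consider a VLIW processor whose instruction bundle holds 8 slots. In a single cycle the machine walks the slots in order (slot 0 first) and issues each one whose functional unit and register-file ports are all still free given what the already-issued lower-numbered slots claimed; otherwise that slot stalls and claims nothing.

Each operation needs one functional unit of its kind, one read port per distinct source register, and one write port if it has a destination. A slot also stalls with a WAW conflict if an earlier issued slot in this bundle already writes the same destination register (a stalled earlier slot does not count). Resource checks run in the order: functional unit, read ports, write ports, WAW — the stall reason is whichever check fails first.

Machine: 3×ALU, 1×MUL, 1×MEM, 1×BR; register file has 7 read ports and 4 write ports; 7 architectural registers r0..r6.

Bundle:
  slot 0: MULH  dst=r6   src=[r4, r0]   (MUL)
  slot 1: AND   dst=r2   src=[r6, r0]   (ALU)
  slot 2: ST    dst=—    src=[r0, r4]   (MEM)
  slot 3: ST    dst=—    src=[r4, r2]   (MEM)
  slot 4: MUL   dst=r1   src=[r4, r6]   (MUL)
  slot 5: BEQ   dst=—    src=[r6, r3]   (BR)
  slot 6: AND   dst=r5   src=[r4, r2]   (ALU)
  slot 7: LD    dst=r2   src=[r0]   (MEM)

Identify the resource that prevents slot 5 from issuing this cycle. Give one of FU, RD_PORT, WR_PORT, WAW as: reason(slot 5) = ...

reason(slot 5) = RD_PORT

#0 MUL src=r4,r0 dispatched  <A:3 Mu:0 Ld:1 B:1 rd:5 wr:3>
#1 ALU src=r6,r0 dispatched  <A:2 Mu:0 Ld:1 B:1 rd:3 wr:2>
#2 MEM src=r0,r4 dispatched  <A:2 Mu:0 Ld:0 B:1 rd:1 wr:2>
#3 MEM src=r4,r2 held:FU  <A:2 Mu:0 Ld:0 B:1 rd:1 wr:2>
#4 MUL src=r4,r6 held:FU  <A:2 Mu:0 Ld:0 B:1 rd:1 wr:2>
#5 BR src=r6,r3 held:RD_PORT  <A:2 Mu:0 Ld:0 B:1 rd:1 wr:2>
#6 ALU src=r4,r2 held:RD_PORT  <A:2 Mu:0 Ld:0 B:1 rd:1 wr:2>
#7 MEM src=r0 held:FU  <A:2 Mu:0 Ld:0 B:1 rd:1 wr:2>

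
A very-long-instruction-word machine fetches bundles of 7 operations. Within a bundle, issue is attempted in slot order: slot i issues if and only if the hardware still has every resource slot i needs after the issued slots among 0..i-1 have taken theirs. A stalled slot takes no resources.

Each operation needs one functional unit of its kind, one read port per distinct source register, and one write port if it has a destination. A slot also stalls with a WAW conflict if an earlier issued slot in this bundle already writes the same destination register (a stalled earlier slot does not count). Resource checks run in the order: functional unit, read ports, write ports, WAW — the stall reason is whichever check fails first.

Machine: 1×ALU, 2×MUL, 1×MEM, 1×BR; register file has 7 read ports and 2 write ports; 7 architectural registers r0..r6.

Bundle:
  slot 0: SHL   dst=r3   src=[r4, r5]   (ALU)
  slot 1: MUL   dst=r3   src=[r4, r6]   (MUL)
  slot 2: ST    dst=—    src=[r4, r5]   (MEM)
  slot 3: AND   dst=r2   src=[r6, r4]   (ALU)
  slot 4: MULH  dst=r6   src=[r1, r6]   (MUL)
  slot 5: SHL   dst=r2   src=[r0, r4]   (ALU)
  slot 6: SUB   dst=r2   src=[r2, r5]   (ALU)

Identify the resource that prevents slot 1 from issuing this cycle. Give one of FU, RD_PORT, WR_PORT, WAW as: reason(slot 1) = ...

reason(slot 1) = WAW

[0] ALU needs rd=2 wr=1: ok; after: ALU=0 MUL=2 MEM=1 BR=1, R=5, W=1
[1] MUL needs rd=2 wr=1: WAW; after: ALU=0 MUL=2 MEM=1 BR=1, R=5, W=1
[2] MEM needs rd=2 wr=0: ok; after: ALU=0 MUL=2 MEM=0 BR=1, R=3, W=1
[3] ALU needs rd=2 wr=1: FU; after: ALU=0 MUL=2 MEM=0 BR=1, R=3, W=1
[4] MUL needs rd=2 wr=1: ok; after: ALU=0 MUL=1 MEM=0 BR=1, R=1, W=0
[5] ALU needs rd=2 wr=1: FU; after: ALU=0 MUL=1 MEM=0 BR=1, R=1, W=0
[6] ALU needs rd=2 wr=1: FU; after: ALU=0 MUL=1 MEM=0 BR=1, R=1, W=0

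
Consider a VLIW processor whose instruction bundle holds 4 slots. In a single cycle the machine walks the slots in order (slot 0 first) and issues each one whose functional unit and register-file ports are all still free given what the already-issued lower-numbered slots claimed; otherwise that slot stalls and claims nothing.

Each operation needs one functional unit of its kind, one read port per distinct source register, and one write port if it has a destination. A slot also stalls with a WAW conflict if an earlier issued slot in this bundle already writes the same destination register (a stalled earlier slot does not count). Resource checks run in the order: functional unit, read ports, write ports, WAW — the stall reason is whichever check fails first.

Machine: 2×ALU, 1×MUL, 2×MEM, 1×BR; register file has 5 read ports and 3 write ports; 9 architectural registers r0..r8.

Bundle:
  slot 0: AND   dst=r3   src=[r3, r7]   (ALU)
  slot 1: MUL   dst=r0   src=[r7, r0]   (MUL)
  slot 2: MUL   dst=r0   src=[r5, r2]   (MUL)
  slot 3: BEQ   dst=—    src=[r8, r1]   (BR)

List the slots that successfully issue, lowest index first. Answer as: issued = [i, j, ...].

slot 0 (ALU): ISSUE — free A1,Mu1,Ld2,B1 rp3 wp2
slot 1 (MUL): ISSUE — free A1,Mu0,Ld2,B1 rp1 wp1
slot 2 (MUL): stall FU — free A1,Mu0,Ld2,B1 rp1 wp1
slot 3 (BR): stall RD_PORT — free A1,Mu0,Ld2,B1 rp1 wp1

issued = [0, 1]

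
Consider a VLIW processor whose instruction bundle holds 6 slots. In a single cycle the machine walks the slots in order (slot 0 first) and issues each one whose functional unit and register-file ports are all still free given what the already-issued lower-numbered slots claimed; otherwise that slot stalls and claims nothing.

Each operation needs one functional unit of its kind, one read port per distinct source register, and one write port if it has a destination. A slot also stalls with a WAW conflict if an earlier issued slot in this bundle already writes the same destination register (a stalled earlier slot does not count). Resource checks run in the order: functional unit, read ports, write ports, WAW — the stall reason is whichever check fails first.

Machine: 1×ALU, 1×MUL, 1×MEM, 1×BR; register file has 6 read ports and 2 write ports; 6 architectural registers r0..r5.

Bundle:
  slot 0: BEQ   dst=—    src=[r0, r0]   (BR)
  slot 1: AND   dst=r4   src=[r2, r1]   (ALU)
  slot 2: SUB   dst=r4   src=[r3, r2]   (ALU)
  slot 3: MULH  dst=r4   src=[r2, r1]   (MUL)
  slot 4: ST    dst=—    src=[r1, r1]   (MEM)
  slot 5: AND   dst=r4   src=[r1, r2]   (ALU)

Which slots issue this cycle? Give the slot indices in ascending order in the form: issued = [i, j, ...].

issued = [0, 1, 4]

#0 BR src=r0,r0 dispatched  <A:1 Mu:1 Ld:1 B:0 rd:5 wr:2>
#1 ALU src=r2,r1 dispatched  <A:0 Mu:1 Ld:1 B:0 rd:3 wr:1>
#2 ALU src=r3,r2 held:FU  <A:0 Mu:1 Ld:1 B:0 rd:3 wr:1>
#3 MUL src=r2,r1 held:WAW  <A:0 Mu:1 Ld:1 B:0 rd:3 wr:1>
#4 MEM src=r1,r1 dispatched  <A:0 Mu:1 Ld:0 B:0 rd:2 wr:1>
#5 ALU src=r1,r2 held:FU  <A:0 Mu:1 Ld:0 B:0 rd:2 wr:1>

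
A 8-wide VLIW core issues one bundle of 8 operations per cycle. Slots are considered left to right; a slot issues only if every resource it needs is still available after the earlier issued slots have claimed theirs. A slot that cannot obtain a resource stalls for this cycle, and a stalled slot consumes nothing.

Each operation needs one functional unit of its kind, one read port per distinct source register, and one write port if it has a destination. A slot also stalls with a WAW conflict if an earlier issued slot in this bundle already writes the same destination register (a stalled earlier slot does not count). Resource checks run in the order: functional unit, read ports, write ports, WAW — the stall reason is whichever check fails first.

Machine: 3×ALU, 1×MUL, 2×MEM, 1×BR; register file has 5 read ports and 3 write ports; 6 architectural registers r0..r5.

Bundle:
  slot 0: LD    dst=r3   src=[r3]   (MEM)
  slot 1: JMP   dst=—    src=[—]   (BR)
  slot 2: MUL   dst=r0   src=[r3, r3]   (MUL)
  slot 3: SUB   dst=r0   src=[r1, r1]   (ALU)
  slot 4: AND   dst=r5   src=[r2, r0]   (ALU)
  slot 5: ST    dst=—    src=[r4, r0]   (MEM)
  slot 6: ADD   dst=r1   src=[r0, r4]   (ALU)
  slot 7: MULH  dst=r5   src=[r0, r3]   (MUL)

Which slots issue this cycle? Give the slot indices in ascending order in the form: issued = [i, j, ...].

issued = [0, 1, 2, 4]

[0] MEM needs rd=1 wr=1: ok; after: ALU=3 MUL=1 MEM=1 BR=1, R=4, W=2
[1] BR needs rd=0 wr=0: ok; after: ALU=3 MUL=1 MEM=1 BR=0, R=4, W=2
[2] MUL needs rd=1 wr=1: ok; after: ALU=3 MUL=0 MEM=1 BR=0, R=3, W=1
[3] ALU needs rd=1 wr=1: WAW; after: ALU=3 MUL=0 MEM=1 BR=0, R=3, W=1
[4] ALU needs rd=2 wr=1: ok; after: ALU=2 MUL=0 MEM=1 BR=0, R=1, W=0
[5] MEM needs rd=2 wr=0: RD_PORT; after: ALU=2 MUL=0 MEM=1 BR=0, R=1, W=0
[6] ALU needs rd=2 wr=1: RD_PORT; after: ALU=2 MUL=0 MEM=1 BR=0, R=1, W=0
[7] MUL needs rd=2 wr=1: FU; after: ALU=2 MUL=0 MEM=1 BR=0, R=1, W=0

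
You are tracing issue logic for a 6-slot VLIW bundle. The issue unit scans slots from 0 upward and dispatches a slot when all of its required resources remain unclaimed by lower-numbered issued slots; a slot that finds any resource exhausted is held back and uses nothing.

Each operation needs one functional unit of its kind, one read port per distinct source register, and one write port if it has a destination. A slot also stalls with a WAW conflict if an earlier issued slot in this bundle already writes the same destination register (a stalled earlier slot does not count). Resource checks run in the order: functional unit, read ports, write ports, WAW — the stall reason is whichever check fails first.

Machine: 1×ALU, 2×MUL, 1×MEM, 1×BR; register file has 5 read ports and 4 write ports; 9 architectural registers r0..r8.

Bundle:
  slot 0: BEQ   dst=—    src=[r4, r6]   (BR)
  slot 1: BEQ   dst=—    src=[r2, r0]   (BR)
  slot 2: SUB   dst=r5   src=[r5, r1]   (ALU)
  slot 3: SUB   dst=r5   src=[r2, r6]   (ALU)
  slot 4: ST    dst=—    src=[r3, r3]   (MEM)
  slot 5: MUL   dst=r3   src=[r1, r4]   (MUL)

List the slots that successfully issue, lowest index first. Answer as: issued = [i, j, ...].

issued = [0, 2, 4]

  0. BR ⇒ go  {1A/2Mu/1Ld/0B | 3r 4w}
  1. BR ⇒ no(FU)  {1A/2Mu/1Ld/0B | 3r 4w}
  2. ALU→r5 ⇒ go  {0A/2Mu/1Ld/0B | 1r 3w}
  3. ALU→r5 ⇒ no(FU)  {0A/2Mu/1Ld/0B | 1r 3w}
  4. MEM ⇒ go  {0A/2Mu/0Ld/0B | 0r 3w}
  5. MUL→r3 ⇒ no(RD_PORT)  {0A/2Mu/0Ld/0B | 0r 3w}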